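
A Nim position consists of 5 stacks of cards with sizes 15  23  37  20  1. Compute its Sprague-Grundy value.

40

Nim-sum: 15 ⊕ 23 ⊕ 37 ⊕ 20 ⊕ 1 = 40.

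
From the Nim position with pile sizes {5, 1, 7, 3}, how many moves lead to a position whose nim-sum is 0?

Write each in binary and XOR column by column:
  101  (5)
  001  (1)
  111  (7)
  011  (3)
  ---
  000  (0)
The nim-sum is already 0, so every move leaves a nonzero nim-sum — there are no winning moves.

0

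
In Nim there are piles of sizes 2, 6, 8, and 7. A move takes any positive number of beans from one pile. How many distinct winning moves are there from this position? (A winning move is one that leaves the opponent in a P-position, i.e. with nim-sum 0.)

1

Nim-sum: 2 ⊕ 6 ⊕ 8 ⊕ 7 = 11.
The overall nim-sum is X = 11. A pile of size p has a winning move iff p XOR X < p (reduce it to p XOR X).
  2: 2 XOR 11 = 9 ≥ 2 — no move.
  6: 6 XOR 11 = 13 ≥ 6 — no move.
  8: 8 XOR 11 = 3 < 8 — winning move (to 3).
  7: 7 XOR 11 = 12 ≥ 7 — no move.
That gives 1 winning move.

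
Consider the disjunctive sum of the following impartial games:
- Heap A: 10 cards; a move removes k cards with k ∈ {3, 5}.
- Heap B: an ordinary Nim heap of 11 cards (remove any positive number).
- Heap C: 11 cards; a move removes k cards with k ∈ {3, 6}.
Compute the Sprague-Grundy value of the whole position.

11

Build the Grundy sequence for heap A with g(k) = mex{g(k−s) : s ∈ {3, 5}, s ≤ k}:
k:     0  1  2  3  4  5  6  7  8  9 10
g(k):  0  0  0  1  1  1  2  2  0  0  0
So g(10) = 0.
Heap B is a plain Nim heap of size 11, so its Grundy value is 11.
Grundy values for heap C (subtraction set {3, 6}):
g(0) = mex{} = 0
g(1) = mex{} = 0
g(2) = mex{} = 0
g(3) = mex{0} = 1
g(4) = mex{0} = 1
g(5) = mex{0} = 1
g(6) = mex{0,1} = 2
g(7) = mex{0,1} = 2
g(8) = mex{0,1} = 2
g(9) = mex{1,2} = 0
g(10) = mex{1,2} = 0
g(11) = mex{1,2} = 0
So g(11) = 0.
The value of a disjunctive sum is the nim-sum of the parts.
Combined value = 0 ⊕ 11 ⊕ 0 = 11.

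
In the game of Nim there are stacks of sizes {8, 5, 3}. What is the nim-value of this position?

14

Bitwise XOR of the heap sizes:
  1000  (8)
  0101  (5)
  0011  (3)
  ----
  1110  (14)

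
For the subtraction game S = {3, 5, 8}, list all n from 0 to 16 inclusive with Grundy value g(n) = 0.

Grundy values for subtraction set {3, 5, 8}:
k:     0  1  2  3  4  5  6  7  8  9 10 11 12 13 14 15 16
g(k):  0  0  0  1  1  1  2  2  2  3  3  0  0  0  1  1  1
The P-positions (g = 0) in 0..16 are 0, 1, 2, 11, 12, 13.

0, 1, 2, 11, 12, 13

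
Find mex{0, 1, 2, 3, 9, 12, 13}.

The values 0, 1, 2, 3 are all present; 4 is the first non-negative integer missing from the set.

4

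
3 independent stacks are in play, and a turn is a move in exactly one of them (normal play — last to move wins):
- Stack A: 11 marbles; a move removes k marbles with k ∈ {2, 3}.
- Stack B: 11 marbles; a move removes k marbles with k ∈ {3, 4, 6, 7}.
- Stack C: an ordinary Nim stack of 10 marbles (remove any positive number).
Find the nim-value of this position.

10

Build the Grundy sequence for stack A with g(k) = mex{g(k−s) : s ∈ {2, 3}, s ≤ k}:
k:     0  1  2  3  4  5  6  7  8  9 10 11
g(k):  0  0  1  1  2  0  0  1  1  2  0  0
So g(11) = 0.
For stack B, compute g(0), g(1), … with moves {3, 4, 6, 7}:
g(0) = mex{} = 0
g(1) = mex{} = 0
g(2) = mex{} = 0
g(3) = mex{0} = 1
g(4) = mex{0} = 1
g(5) = mex{0} = 1
g(6) = mex{0,1} = 2
g(7) = mex{0,1} = 2
g(8) = mex{0,1} = 2
g(9) = mex{0,1,2} = 3
g(10) = mex{1,2} = 0
g(11) = mex{1,2} = 0
So g(11) = 0.
Stack C is a plain Nim stack of size 10, so its Grundy value is 10.
By the Sprague-Grundy theorem, the Grundy value of a sum of independent games is the XOR of the component values.
Combined value = 0 ⊕ 0 ⊕ 10 = 10.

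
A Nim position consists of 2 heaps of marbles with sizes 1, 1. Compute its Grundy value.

0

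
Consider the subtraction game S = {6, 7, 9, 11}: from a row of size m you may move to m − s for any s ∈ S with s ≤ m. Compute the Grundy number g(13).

2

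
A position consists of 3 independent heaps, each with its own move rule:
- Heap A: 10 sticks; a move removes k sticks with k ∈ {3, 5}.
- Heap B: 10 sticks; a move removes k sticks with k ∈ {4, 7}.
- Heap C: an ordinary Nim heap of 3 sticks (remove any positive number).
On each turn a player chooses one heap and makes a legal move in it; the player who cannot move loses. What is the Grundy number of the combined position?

For heap A, compute g(0), g(1), … with moves {3, 5}:
k:     0  1  2  3  4  5  6  7  8  9 10
g(k):  0  0  0  1  1  1  2  2  0  0  0
So g(10) = 0.
For heap B, compute g(0), g(1), … with moves {4, 7}:
g(0) = mex{} = 0
g(1) = mex{} = 0
g(2) = mex{} = 0
g(3) = mex{} = 0
g(4) = mex{0} = 1
g(5) = mex{0} = 1
g(6) = mex{0} = 1
g(7) = mex{0} = 1
g(8) = mex{0,1} = 2
g(9) = mex{0,1} = 2
g(10) = mex{0,1} = 2
So g(10) = 2.
Heap C is a plain Nim heap of size 3, so its Grundy value is 3.
By the Sprague-Grundy theorem, the Grundy value of a sum of independent games is the XOR of the component values.
Combined value = 0 XOR 2 XOR 3 = 1.

1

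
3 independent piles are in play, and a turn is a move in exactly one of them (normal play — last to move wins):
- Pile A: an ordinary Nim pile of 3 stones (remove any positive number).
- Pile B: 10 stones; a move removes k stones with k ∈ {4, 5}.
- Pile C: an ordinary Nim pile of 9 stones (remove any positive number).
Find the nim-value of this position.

Pile A is a plain Nim pile of size 3, so its Grundy value is 3.
Grundy values for pile B (subtraction set {4, 5}):
k:     0  1  2  3  4  5  6  7  8  9 10
g(k):  0  0  0  0  1  1  1  1  2  0  0
So g(10) = 0.
Pile C is a plain Nim pile of size 9, so its Grundy value is 9.
The value of a disjunctive sum is the nim-sum of the parts.
Combined value = 3 ⊕ 0 ⊕ 9 = 10.

10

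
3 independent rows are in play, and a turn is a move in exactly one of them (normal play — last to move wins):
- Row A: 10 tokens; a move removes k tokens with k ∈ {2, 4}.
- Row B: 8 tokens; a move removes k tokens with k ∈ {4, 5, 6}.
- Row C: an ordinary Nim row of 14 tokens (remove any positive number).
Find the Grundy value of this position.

For row A, compute g(0), g(1), … with moves {2, 4}:
k:     0  1  2  3  4  5  6  7  8  9 10
g(k):  0  0  1  1  2  2  0  0  1  1  2
So g(10) = 2.
Grundy values for row B (subtraction set {4, 5, 6}):
k:     0  1  2  3  4  5  6  7  8
g(k):  0  0  0  0  1  1  1  1  2
So g(8) = 2.
Row C is a plain Nim row of size 14, so its Grundy value is 14.
By the Sprague-Grundy theorem, the Grundy value of a sum of independent games is the XOR of the component values.
Combined value = 2 XOR 2 XOR 14 = 14.

14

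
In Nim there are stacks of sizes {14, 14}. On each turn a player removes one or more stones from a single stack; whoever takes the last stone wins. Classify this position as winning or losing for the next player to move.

Nim-sum: 14 ⊕ 14 = 0.
The nim-sum is 0, so this is a P-position: the player to move is in a losing position under optimal play.

Losing position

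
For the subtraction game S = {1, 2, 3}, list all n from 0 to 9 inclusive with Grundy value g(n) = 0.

Build the Grundy sequence with g(k) = mex{g(k−s) : s ∈ {1, 2, 3}, s ≤ k}:
g(0) = mex{} = 0
g(1) = mex{0} = 1
g(2) = mex{0,1} = 2
g(3) = mex{0,1,2} = 3
g(4) = mex{1,2,3} = 0
g(5) = mex{0,2,3} = 1
g(6) = mex{0,1,3} = 2
g(7) = mex{0,1,2} = 3
g(8) = mex{1,2,3} = 0
g(9) = mex{0,2,3} = 1
The P-positions (g = 0) in 0..9 are 0, 4, 8.

0, 4, 8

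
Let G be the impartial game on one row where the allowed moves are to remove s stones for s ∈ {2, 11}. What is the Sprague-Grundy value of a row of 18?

0

Compute g(0), g(1), … for moves {2, 11}:
k:     0  1  2  3  4  5  6  7  8  9 10 11 12 13 14 15 16 17 18
g(k):  0  0  1  1  0  0  1  1  0  0  1  1  2  0  0  1  1  0  0
So g(18) = 0.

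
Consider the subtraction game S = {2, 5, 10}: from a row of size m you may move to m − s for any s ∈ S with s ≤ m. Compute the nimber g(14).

3

Build the Grundy sequence with g(k) = mex{g(k−s) : s ∈ {2, 5, 10}, s ≤ k}:
g(0) = mex{} = 0
g(1) = mex{} = 0
g(2) = mex{0} = 1
g(3) = mex{0} = 1
g(4) = mex{1} = 0
g(5) = mex{0,1} = 2
g(6) = mex{0} = 1
g(7) = mex{1,2} = 0
g(8) = mex{1} = 0
g(9) = mex{0} = 1
g(10) = mex{0,2} = 1
g(11) = mex{0,1} = 2
g(12) = mex{0,1} = 2
g(13) = mex{0,1,2} = 3
g(14) = mex{0,1,2} = 3
So g(14) = 3.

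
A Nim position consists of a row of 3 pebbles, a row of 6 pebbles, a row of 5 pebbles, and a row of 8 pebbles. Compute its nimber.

8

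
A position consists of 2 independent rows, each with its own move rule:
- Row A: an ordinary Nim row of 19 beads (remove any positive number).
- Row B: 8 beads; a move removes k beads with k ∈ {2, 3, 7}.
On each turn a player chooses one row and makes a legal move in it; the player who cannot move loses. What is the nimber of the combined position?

18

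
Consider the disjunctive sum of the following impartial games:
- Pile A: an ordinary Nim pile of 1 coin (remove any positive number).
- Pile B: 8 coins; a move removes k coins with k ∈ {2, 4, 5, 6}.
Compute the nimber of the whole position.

1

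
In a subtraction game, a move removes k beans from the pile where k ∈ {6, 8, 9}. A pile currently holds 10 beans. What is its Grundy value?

Build the Grundy sequence with g(k) = mex{g(k−s) : s ∈ {6, 8, 9}, s ≤ k}:
g(0) = mex{} = 0
g(1) = mex{} = 0
g(2) = mex{} = 0
g(3) = mex{} = 0
g(4) = mex{} = 0
g(5) = mex{} = 0
g(6) = mex{0} = 1
g(7) = mex{0} = 1
g(8) = mex{0} = 1
g(9) = mex{0} = 1
g(10) = mex{0} = 1
So g(10) = 1.

1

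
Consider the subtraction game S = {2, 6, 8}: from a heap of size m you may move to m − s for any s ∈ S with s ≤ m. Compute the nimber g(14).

Compute g(0), g(1), … for moves {2, 6, 8}:
k:     0  1  2  3  4  5  6  7  8  9 10 11 12 13 14
g(k):  0  0  1  1  0  0  1  1  2  2  3  3  2  2  0
So g(14) = 0.

0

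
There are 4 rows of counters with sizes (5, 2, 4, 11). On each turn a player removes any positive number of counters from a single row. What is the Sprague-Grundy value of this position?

8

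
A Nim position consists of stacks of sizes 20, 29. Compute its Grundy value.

9

In binary:
  10100  (20)
  11101  (29)
  -----
  01001  (9)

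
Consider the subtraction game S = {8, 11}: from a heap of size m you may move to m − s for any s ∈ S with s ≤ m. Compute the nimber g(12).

Compute g(0), g(1), … for moves {8, 11}:
g(0) = mex{} = 0
g(1) = mex{} = 0
g(2) = mex{} = 0
g(3) = mex{} = 0
g(4) = mex{} = 0
g(5) = mex{} = 0
g(6) = mex{} = 0
g(7) = mex{} = 0
g(8) = mex{0} = 1
g(9) = mex{0} = 1
g(10) = mex{0} = 1
g(11) = mex{0} = 1
g(12) = mex{0} = 1
So g(12) = 1.

1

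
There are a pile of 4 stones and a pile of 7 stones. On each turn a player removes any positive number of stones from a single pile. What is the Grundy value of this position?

3

Write each in binary and XOR column by column:
  100  (4)
  111  (7)
  ---
  011  (3)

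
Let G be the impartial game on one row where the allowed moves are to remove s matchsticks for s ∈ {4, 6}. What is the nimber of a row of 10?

0

Build the Grundy sequence with g(k) = mex{g(k−s) : s ∈ {4, 6}, s ≤ k}:
g(0) = mex{} = 0
g(1) = mex{} = 0
g(2) = mex{} = 0
g(3) = mex{} = 0
g(4) = mex{0} = 1
g(5) = mex{0} = 1
g(6) = mex{0} = 1
g(7) = mex{0} = 1
g(8) = mex{0,1} = 2
g(9) = mex{0,1} = 2
g(10) = mex{1} = 0
So g(10) = 0.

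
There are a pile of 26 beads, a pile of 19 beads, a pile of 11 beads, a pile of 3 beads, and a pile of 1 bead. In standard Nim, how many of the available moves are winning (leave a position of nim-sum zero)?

0

Compute the nim-sum pairwise:
26 XOR 19 = 9
9 XOR 11 = 2
2 XOR 3 = 1
1 XOR 1 = 0
The nim-sum is already 0, so every move leaves a nonzero nim-sum — there are no winning moves.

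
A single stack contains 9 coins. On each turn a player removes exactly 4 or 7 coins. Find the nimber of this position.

2

Compute g(0), g(1), … for moves {4, 7}:
g(0) = mex{} = 0
g(1) = mex{} = 0
g(2) = mex{} = 0
g(3) = mex{} = 0
g(4) = mex{0} = 1
g(5) = mex{0} = 1
g(6) = mex{0} = 1
g(7) = mex{0} = 1
g(8) = mex{0,1} = 2
g(9) = mex{0,1} = 2
So g(9) = 2.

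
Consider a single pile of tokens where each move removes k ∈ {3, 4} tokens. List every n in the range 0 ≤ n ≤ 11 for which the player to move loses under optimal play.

0, 1, 2, 7, 8, 9

Grundy values for subtraction set {3, 4}:
k:     0  1  2  3  4  5  6  7  8  9 10 11
g(k):  0  0  0  1  1  1  2  0  0  0  1  1
The P-positions (g = 0) in 0..11 are 0, 1, 2, 7, 8, 9.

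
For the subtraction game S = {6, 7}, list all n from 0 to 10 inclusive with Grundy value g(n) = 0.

Grundy values for subtraction set {6, 7}:
g(0) = mex{} = 0
g(1) = mex{} = 0
g(2) = mex{} = 0
g(3) = mex{} = 0
g(4) = mex{} = 0
g(5) = mex{} = 0
g(6) = mex{0} = 1
g(7) = mex{0} = 1
g(8) = mex{0} = 1
g(9) = mex{0} = 1
g(10) = mex{0} = 1
The P-positions (g = 0) in 0..10 are 0, 1, 2, 3, 4, 5.

0, 1, 2, 3, 4, 5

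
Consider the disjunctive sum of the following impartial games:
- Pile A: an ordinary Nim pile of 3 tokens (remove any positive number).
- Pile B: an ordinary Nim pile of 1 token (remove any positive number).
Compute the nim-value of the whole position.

2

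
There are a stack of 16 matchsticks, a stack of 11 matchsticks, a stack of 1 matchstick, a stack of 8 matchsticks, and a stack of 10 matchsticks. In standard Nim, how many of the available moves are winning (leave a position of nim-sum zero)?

Nim-sum: 16 ⊕ 11 ⊕ 1 ⊕ 8 ⊕ 10 = 24.
The overall nim-sum is X = 24. A stack of size p has a winning move iff p XOR X < p (reduce it to p XOR X).
  16: 16 XOR 24 = 8 < 16 — winning move (to 8).
  11: 11 XOR 24 = 19 ≥ 11 — no move.
  1: 1 XOR 24 = 25 ≥ 1 — no move.
  8: 8 XOR 24 = 16 ≥ 8 — no move.
  10: 10 XOR 24 = 18 ≥ 10 — no move.
That gives 1 winning move.

1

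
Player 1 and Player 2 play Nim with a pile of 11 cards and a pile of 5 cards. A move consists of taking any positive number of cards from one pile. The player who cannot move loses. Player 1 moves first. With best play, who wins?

Bitwise XOR of the heap sizes:
  1011  (11)
  0101  (5)
  ----
  1110  (14)
The nim-sum is 14 ≠ 0, so this is an N-position: the player to move can win; Player 1 has a winning move.

Player 1 wins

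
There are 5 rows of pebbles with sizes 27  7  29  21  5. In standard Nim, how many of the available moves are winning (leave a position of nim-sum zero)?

3

In binary:
  11011  (27)
  00111  (7)
  11101  (29)
  10101  (21)
  00101  (5)
  -----
  10001  (17)
The overall nim-sum is X = 17. A row of size p has a winning move iff p XOR X < p (reduce it to p XOR X).
  27: 27 XOR 17 = 10 < 27 — winning move (to 10).
  7: 7 XOR 17 = 22 ≥ 7 — no move.
  29: 29 XOR 17 = 12 < 29 — winning move (to 12).
  21: 21 XOR 17 = 4 < 21 — winning move (to 4).
  5: 5 XOR 17 = 20 ≥ 5 — no move.
That gives 3 winning moves.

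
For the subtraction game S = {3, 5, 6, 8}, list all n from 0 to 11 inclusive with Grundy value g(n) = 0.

Compute g(0), g(1), … for moves {3, 5, 6, 8}:
k:     0  1  2  3  4  5  6  7  8  9 10 11
g(k):  0  0  0  1  1  1  2  2  2  3  3  0
The P-positions (g = 0) in 0..11 are 0, 1, 2, 11.

0, 1, 2, 11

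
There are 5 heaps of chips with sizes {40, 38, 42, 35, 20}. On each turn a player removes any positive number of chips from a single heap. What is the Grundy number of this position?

19

In binary:
  101000  (40)
  100110  (38)
  101010  (42)
  100011  (35)
  010100  (20)
  ------
  010011  (19)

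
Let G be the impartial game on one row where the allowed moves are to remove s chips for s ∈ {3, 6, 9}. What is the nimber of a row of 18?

2

Compute g(0), g(1), … for moves {3, 6, 9}:
k:     0  1  2  3  4  5  6  7  8  9 10 11 12 13 14 15 16 17 18
g(k):  0  0  0  1  1  1  2  2  2  3  3  3  0  0  0  1  1  1  2
So g(18) = 2.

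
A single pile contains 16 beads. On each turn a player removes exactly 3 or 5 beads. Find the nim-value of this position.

0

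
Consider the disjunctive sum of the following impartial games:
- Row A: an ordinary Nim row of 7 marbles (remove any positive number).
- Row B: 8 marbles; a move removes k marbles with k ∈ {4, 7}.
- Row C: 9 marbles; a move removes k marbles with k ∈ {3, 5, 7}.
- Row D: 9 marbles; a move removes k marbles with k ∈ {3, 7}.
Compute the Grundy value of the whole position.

7

Row A is a plain Nim row of size 7, so its Grundy value is 7.
Build the Grundy sequence for row B with g(k) = mex{g(k−s) : s ∈ {4, 7}, s ≤ k}:
g(0) = mex{} = 0
g(1) = mex{} = 0
g(2) = mex{} = 0
g(3) = mex{} = 0
g(4) = mex{0} = 1
g(5) = mex{0} = 1
g(6) = mex{0} = 1
g(7) = mex{0} = 1
g(8) = mex{0,1} = 2
So g(8) = 2.
For row C, compute g(0), g(1), … with moves {3, 5, 7}:
k:     0  1  2  3  4  5  6  7  8  9
g(k):  0  0  0  1  1  1  2  2  2  3
So g(9) = 3.
For row D, compute g(0), g(1), … with moves {3, 7}:
g(0) = mex{} = 0
g(1) = mex{} = 0
g(2) = mex{} = 0
g(3) = mex{0} = 1
g(4) = mex{0} = 1
g(5) = mex{0} = 1
g(6) = mex{1} = 0
g(7) = mex{0,1} = 2
g(8) = mex{0,1} = 2
g(9) = mex{0} = 1
So g(9) = 1.
By the Sprague-Grundy theorem, the Grundy value of a sum of independent games is the XOR of the component values.
Combined value = 7 ⊕ 2 ⊕ 3 ⊕ 1 = 7.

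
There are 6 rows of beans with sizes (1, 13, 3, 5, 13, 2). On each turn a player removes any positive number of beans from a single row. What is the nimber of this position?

In binary:
  0001  (1)
  1101  (13)
  0011  (3)
  0101  (5)
  1101  (13)
  0010  (2)
  ----
  0101  (5)

5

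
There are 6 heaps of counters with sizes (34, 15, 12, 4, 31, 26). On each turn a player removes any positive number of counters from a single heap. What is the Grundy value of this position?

32

Compute the nim-sum pairwise:
34 ^ 15 = 45
45 ^ 12 = 33
33 ^ 4 = 37
37 ^ 31 = 58
58 ^ 26 = 32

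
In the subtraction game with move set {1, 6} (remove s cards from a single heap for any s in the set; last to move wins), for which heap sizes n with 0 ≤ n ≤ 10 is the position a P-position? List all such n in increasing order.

0, 2, 4, 7, 9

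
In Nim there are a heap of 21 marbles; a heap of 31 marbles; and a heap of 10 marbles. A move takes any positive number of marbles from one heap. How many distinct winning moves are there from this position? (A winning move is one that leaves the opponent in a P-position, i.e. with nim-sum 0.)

Bitwise XOR of the heap sizes:
  10101  (21)
  11111  (31)
  01010  (10)
  -----
  00000  (0)
The nim-sum is already 0, so every move leaves a nonzero nim-sum — there are no winning moves.

0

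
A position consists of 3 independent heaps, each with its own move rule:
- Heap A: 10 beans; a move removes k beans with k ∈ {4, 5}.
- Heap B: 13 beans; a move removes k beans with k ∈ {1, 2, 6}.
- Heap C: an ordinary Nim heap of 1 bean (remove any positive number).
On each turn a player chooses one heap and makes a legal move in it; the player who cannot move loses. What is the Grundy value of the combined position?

Grundy values for heap A (subtraction set {4, 5}):
g(0) = mex{} = 0
g(1) = mex{} = 0
g(2) = mex{} = 0
g(3) = mex{} = 0
g(4) = mex{0} = 1
g(5) = mex{0} = 1
g(6) = mex{0} = 1
g(7) = mex{0} = 1
g(8) = mex{0,1} = 2
g(9) = mex{1} = 0
g(10) = mex{1} = 0
So g(10) = 0.
For heap B, compute g(0), g(1), … with moves {1, 2, 6}:
k:     0  1  2  3  4  5  6  7  8  9 10 11 12 13
g(k):  0  1  2  0  1  2  3  0  1  2  0  1  2  3
So g(13) = 3.
Heap C is a plain Nim heap of size 1, so its Grundy value is 1.
The value of a disjunctive sum is the nim-sum of the parts.
Combined value = 0 ⊕ 3 ⊕ 1 = 2.

2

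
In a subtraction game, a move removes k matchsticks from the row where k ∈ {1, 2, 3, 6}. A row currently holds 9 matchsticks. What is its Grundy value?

Compute g(0), g(1), … for moves {1, 2, 3, 6}:
k:     0  1  2  3  4  5  6  7  8  9
g(k):  0  1  2  3  0  1  2  3  0  1
So g(9) = 1.

1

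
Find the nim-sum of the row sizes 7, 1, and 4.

2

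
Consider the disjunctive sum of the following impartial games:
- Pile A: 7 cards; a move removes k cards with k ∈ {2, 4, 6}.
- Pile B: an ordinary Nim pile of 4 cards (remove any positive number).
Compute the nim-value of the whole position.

7

Build the Grundy sequence for pile A with g(k) = mex{g(k−s) : s ∈ {2, 4, 6}, s ≤ k}:
k:     0  1  2  3  4  5  6  7
g(k):  0  0  1  1  2  2  3  3
So g(7) = 3.
Pile B is a plain Nim pile of size 4, so its Grundy value is 4.
The value of a disjunctive sum is the nim-sum of the parts.
Combined value = 3 ⊕ 4 = 7.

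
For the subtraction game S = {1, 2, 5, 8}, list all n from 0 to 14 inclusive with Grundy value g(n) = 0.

Compute g(0), g(1), … for moves {1, 2, 5, 8}:
k:     0  1  2  3  4  5  6  7  8  9 10 11 12 13 14
g(k):  0  1  2  0  1  2  0  1  2  0  1  2  0  1  2
The P-positions (g = 0) in 0..14 are 0, 3, 6, 9, 12.

0, 3, 6, 9, 12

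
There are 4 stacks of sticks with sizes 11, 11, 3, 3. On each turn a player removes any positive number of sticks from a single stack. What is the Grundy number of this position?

Nim-sum: 11 XOR 11 XOR 3 XOR 3 = 0.

0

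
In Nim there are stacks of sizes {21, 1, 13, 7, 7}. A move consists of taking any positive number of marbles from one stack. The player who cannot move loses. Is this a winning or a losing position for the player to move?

Winning position

Nim-sum: 21 ^ 1 ^ 13 ^ 7 ^ 7 = 25.
The nim-sum is 25 ≠ 0, so this is an N-position: the player to move can win.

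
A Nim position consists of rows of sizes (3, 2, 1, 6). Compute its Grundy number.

Compute the nim-sum pairwise:
3 XOR 2 = 1
1 XOR 1 = 0
0 XOR 6 = 6

6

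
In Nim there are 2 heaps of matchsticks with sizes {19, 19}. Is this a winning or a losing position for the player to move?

Losing position

Nim-sum: 19 ^ 19 = 0.
The nim-sum is 0, so this is a P-position: the player to move is in a losing position under optimal play.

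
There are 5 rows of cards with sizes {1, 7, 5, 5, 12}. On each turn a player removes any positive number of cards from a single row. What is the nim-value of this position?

10

Nim-sum: 1 ⊕ 7 ⊕ 5 ⊕ 5 ⊕ 12 = 10.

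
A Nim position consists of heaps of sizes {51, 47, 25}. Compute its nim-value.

5

Compute the nim-sum pairwise:
51 ^ 47 = 28
28 ^ 25 = 5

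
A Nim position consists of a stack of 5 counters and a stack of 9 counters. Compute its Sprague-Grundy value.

Write each in binary and XOR column by column:
  0101  (5)
  1001  (9)
  ----
  1100  (12)

12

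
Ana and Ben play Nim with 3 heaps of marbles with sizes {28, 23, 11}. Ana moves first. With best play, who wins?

Nim-sum: 28 ⊕ 23 ⊕ 11 = 0.
The nim-sum is 0, so this is a P-position: the player to move is in a losing position under optimal play; Ana is about to move from it and so loses — Ben wins.

Ben wins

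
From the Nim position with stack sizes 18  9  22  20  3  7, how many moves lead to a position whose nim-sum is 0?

Write each in binary and XOR column by column:
  10010  (18)
  01001  (9)
  10110  (22)
  10100  (20)
  00011  (3)
  00111  (7)
  -----
  11101  (29)
The overall nim-sum is X = 29. A stack of size p has a winning move iff p XOR X < p (reduce it to p XOR X).
  18: 18 XOR 29 = 15 < 18 — winning move (to 15).
  9: 9 XOR 29 = 20 ≥ 9 — no move.
  22: 22 XOR 29 = 11 < 22 — winning move (to 11).
  20: 20 XOR 29 = 9 < 20 — winning move (to 9).
  3: 3 XOR 29 = 30 ≥ 3 — no move.
  7: 7 XOR 29 = 26 ≥ 7 — no move.
That gives 3 winning moves.

3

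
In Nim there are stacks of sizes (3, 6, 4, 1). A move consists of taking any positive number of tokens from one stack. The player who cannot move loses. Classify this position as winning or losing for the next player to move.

Nim-sum: 3 ^ 6 ^ 4 ^ 1 = 0.
The nim-sum is 0, so this is a P-position: the player to move is in a losing position under optimal play.

Losing position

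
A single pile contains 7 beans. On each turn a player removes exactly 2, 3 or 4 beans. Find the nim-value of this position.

Build the Grundy sequence with g(k) = mex{g(k−s) : s ∈ {2, 3, 4}, s ≤ k}:
k:     0  1  2  3  4  5  6  7
g(k):  0  0  1  1  2  2  0  0
So g(7) = 0.

0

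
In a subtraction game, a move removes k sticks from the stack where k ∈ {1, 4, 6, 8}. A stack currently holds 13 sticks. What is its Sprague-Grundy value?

1

Grundy values for subtraction set {1, 4, 6, 8}:
g(0) = mex{} = 0
g(1) = mex{0} = 1
g(2) = mex{1} = 0
g(3) = mex{0} = 1
g(4) = mex{0,1} = 2
g(5) = mex{1,2} = 0
g(6) = mex{0} = 1
g(7) = mex{1} = 0
g(8) = mex{0,2} = 1
g(9) = mex{0,1} = 2
g(10) = mex{0,1,2} = 3
g(11) = mex{0,1,3} = 2
g(12) = mex{1,2} = 0
g(13) = mex{0,2} = 1
So g(13) = 1.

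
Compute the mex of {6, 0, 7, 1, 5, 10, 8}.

2

The values 0, 1 are all present; 2 is the first non-negative integer missing from the set.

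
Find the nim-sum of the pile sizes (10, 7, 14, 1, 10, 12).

Compute the nim-sum pairwise:
10 ^ 7 = 13
13 ^ 14 = 3
3 ^ 1 = 2
2 ^ 10 = 8
8 ^ 12 = 4

4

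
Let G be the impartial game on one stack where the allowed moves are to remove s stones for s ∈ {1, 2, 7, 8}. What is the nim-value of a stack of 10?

Compute g(0), g(1), … for moves {1, 2, 7, 8}:
k:     0  1  2  3  4  5  6  7  8  9 10
g(k):  0  1  2  0  1  2  0  1  2  0  1
So g(10) = 1.

1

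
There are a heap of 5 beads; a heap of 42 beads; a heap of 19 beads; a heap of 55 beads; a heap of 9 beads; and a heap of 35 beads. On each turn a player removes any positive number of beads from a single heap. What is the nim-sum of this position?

Nim-sum: 5 ⊕ 42 ⊕ 19 ⊕ 55 ⊕ 9 ⊕ 35 = 33.

33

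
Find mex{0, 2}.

0 is in the set but 1 is not, so the mex is 1.

1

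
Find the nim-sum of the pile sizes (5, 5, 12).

12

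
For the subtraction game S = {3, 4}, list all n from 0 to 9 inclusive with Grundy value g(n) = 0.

0, 1, 2, 7, 8, 9

Build the Grundy sequence with g(k) = mex{g(k−s) : s ∈ {3, 4}, s ≤ k}:
g(0) = mex{} = 0
g(1) = mex{} = 0
g(2) = mex{} = 0
g(3) = mex{0} = 1
g(4) = mex{0} = 1
g(5) = mex{0} = 1
g(6) = mex{0,1} = 2
g(7) = mex{1} = 0
g(8) = mex{1} = 0
g(9) = mex{1,2} = 0
The P-positions (g = 0) in 0..9 are 0, 1, 2, 7, 8, 9.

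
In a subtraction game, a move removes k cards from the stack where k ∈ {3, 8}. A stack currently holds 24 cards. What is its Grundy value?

Build the Grundy sequence with g(k) = mex{g(k−s) : s ∈ {3, 8}, s ≤ k}:
k:     0  1  2  3  4  5  6  7  8  9 10 11 12 13 14 15 16 17 18 19 20 21 22 23 24
g(k):  0  0  0  1  1  1  0  0  2  1  1  0  0  0  1  1  1  0  0  2  1  1  0  0  0
So g(24) = 0.

0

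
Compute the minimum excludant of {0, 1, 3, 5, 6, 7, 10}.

The values 0, 1 are all present; 2 is the first non-negative integer missing from the set.

2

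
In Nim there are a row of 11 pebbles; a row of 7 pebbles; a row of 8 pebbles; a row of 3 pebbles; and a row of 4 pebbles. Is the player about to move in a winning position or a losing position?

Winning position

Compute the nim-sum pairwise:
11 ⊕ 7 = 12
12 ⊕ 8 = 4
4 ⊕ 3 = 7
7 ⊕ 4 = 3
The nim-sum is 3 ≠ 0, so this is an N-position: the player to move can win.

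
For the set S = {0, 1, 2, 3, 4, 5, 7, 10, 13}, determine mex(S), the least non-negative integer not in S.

6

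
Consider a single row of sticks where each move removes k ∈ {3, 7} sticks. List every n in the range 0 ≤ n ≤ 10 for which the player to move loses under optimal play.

0, 1, 2, 6, 10

Grundy values for subtraction set {3, 7}:
k:     0  1  2  3  4  5  6  7  8  9 10
g(k):  0  0  0  1  1  1  0  2  2  1  0
The P-positions (g = 0) in 0..10 are 0, 1, 2, 6, 10.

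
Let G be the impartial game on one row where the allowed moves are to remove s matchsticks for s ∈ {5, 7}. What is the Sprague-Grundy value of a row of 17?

1

Build the Grundy sequence with g(k) = mex{g(k−s) : s ∈ {5, 7}, s ≤ k}:
k:     0  1  2  3  4  5  6  7  8  9 10 11 12 13 14 15 16 17
g(k):  0  0  0  0  0  1  1  1  1  1  2  2  0  0  0  0  0  1
So g(17) = 1.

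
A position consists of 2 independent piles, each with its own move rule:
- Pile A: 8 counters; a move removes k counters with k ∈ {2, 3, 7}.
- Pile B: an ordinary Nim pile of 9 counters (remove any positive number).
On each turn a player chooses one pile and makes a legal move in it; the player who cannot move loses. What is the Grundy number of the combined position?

Grundy values for pile A (subtraction set {2, 3, 7}):
k:     0  1  2  3  4  5  6  7  8
g(k):  0  0  1  1  2  0  0  1  1
So g(8) = 1.
Pile B is a plain Nim pile of size 9, so its Grundy value is 9.
By the Sprague-Grundy theorem, the Grundy value of a sum of independent games is the XOR of the component values.
Combined value = 1 XOR 9 = 8.

8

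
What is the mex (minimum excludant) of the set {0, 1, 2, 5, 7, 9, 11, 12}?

The values 0, 1, 2 are all present; 3 is the first non-negative integer missing from the set.

3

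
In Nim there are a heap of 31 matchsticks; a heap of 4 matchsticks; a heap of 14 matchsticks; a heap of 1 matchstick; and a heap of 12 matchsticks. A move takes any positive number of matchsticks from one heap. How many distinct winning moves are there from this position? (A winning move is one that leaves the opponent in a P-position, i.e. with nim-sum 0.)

1

Compute the nim-sum pairwise:
31 ^ 4 = 27
27 ^ 14 = 21
21 ^ 1 = 20
20 ^ 12 = 24
The overall nim-sum is X = 24. A heap of size p has a winning move iff p XOR X < p (reduce it to p XOR X).
  31: 31 XOR 24 = 7 < 31 — winning move (to 7).
  4: 4 XOR 24 = 28 ≥ 4 — no move.
  14: 14 XOR 24 = 22 ≥ 14 — no move.
  1: 1 XOR 24 = 25 ≥ 1 — no move.
  12: 12 XOR 24 = 20 ≥ 12 — no move.
That gives 1 winning move.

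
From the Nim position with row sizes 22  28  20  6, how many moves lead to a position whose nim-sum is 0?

3

In binary:
  10110  (22)
  11100  (28)
  10100  (20)
  00110  (6)
  -----
  11000  (24)
The overall nim-sum is X = 24. A row of size p has a winning move iff p XOR X < p (reduce it to p XOR X).
  22: 22 XOR 24 = 14 < 22 — winning move (to 14).
  28: 28 XOR 24 = 4 < 28 — winning move (to 4).
  20: 20 XOR 24 = 12 < 20 — winning move (to 12).
  6: 6 XOR 24 = 30 ≥ 6 — no move.
That gives 3 winning moves.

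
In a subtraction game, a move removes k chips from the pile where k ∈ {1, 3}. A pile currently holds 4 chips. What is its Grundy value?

Build the Grundy sequence with g(k) = mex{g(k−s) : s ∈ {1, 3}, s ≤ k}:
g(0) = mex{} = 0
g(1) = mex{0} = 1
g(2) = mex{1} = 0
g(3) = mex{0} = 1
g(4) = mex{1} = 0
So g(4) = 0.

0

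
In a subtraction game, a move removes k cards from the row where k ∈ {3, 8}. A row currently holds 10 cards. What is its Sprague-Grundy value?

1

Compute g(0), g(1), … for moves {3, 8}:
k:     0  1  2  3  4  5  6  7  8  9 10
g(k):  0  0  0  1  1  1  0  0  2  1  1
So g(10) = 1.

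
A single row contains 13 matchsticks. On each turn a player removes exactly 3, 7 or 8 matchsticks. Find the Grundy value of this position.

2

Compute g(0), g(1), … for moves {3, 7, 8}:
k:     0  1  2  3  4  5  6  7  8  9 10 11 12 13
g(k):  0  0  0  1  1  1  0  2  2  1  3  0  0  2
So g(13) = 2.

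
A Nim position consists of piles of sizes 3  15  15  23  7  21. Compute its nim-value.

6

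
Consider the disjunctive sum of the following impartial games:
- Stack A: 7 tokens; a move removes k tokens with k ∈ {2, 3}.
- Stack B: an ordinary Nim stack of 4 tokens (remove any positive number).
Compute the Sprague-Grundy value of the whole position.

5

Grundy values for stack A (subtraction set {2, 3}):
k:     0  1  2  3  4  5  6  7
g(k):  0  0  1  1  2  0  0  1
So g(7) = 1.
Stack B is a plain Nim stack of size 4, so its Grundy value is 4.
By the Sprague-Grundy theorem, the Grundy value of a sum of independent games is the XOR of the component values.
Combined value = 1 ⊕ 4 = 5.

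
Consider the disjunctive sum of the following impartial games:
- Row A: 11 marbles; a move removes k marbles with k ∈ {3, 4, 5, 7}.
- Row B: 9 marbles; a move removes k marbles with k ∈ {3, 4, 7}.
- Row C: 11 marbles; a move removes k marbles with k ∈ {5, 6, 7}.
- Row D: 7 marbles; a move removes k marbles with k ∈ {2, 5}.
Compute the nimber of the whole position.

For row A, compute g(0), g(1), … with moves {3, 4, 5, 7}:
g(0) = mex{} = 0
g(1) = mex{} = 0
g(2) = mex{} = 0
g(3) = mex{0} = 1
g(4) = mex{0} = 1
g(5) = mex{0} = 1
g(6) = mex{0,1} = 2
g(7) = mex{0,1} = 2
g(8) = mex{0,1} = 2
g(9) = mex{0,1,2} = 3
g(10) = mex{1,2} = 0
g(11) = mex{1,2} = 0
So g(11) = 0.
For row B, compute g(0), g(1), … with moves {3, 4, 7}:
g(0) = mex{} = 0
g(1) = mex{} = 0
g(2) = mex{} = 0
g(3) = mex{0} = 1
g(4) = mex{0} = 1
g(5) = mex{0} = 1
g(6) = mex{0,1} = 2
g(7) = mex{0,1} = 2
g(8) = mex{0,1} = 2
g(9) = mex{0,1,2} = 3
So g(9) = 3.
For row C, compute g(0), g(1), … with moves {5, 6, 7}:
k:     0  1  2  3  4  5  6  7  8  9 10 11
g(k):  0  0  0  0  0  1  1  1  1  1  2  2
So g(11) = 2.
Grundy values for row D (subtraction set {2, 5}):
g(0) = mex{} = 0
g(1) = mex{} = 0
g(2) = mex{0} = 1
g(3) = mex{0} = 1
g(4) = mex{1} = 0
g(5) = mex{0,1} = 2
g(6) = mex{0} = 1
g(7) = mex{1,2} = 0
So g(7) = 0.
The value of a disjunctive sum is the nim-sum of the parts.
Combined value = 0 ⊕ 3 ⊕ 2 ⊕ 0 = 1.

1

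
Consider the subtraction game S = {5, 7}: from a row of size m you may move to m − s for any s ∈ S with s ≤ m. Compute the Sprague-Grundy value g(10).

2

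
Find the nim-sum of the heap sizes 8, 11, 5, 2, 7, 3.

Bitwise XOR of the heap sizes:
  1000  (8)
  1011  (11)
  0101  (5)
  0010  (2)
  0111  (7)
  0011  (3)
  ----
  0000  (0)

0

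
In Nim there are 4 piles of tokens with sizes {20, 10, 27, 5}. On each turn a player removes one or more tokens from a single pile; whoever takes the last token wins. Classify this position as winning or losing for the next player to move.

In binary:
  10100  (20)
  01010  (10)
  11011  (27)
  00101  (5)
  -----
  00000  (0)
The nim-sum is 0, so this is a P-position: the player to move is in a losing position under optimal play.

Losing position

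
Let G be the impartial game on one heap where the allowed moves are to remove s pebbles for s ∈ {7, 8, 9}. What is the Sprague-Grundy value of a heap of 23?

1

Build the Grundy sequence with g(k) = mex{g(k−s) : s ∈ {7, 8, 9}, s ≤ k}:
k:     0  1  2  3  4  5  6  7  8  9 10 11 12 13 14 15 16 17 18 19 20 21 22 23
g(k):  0  0  0  0  0  0  0  1  1  1  1  1  1  1  2  2  0  0  0  0  0  0  0  1
So g(23) = 1.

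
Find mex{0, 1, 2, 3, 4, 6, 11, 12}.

The values 0, 1, 2, 3, 4 are all present; 5 is the first non-negative integer missing from the set.

5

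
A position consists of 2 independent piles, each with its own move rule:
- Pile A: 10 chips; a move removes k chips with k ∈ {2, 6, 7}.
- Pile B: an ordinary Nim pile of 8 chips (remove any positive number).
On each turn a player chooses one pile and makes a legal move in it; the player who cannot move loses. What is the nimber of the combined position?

11

Grundy values for pile A (subtraction set {2, 6, 7}):
k:     0  1  2  3  4  5  6  7  8  9 10
g(k):  0  0  1  1  0  0  1  1  2  0  3
So g(10) = 3.
Pile B is a plain Nim pile of size 8, so its Grundy value is 8.
The value of a disjunctive sum is the nim-sum of the parts.
Combined value = 3 XOR 8 = 11.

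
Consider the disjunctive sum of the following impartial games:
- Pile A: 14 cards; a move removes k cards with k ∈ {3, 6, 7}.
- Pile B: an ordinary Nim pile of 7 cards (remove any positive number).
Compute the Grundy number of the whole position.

For pile A, compute g(0), g(1), … with moves {3, 6, 7}:
g(0) = mex{} = 0
g(1) = mex{} = 0
g(2) = mex{} = 0
g(3) = mex{0} = 1
g(4) = mex{0} = 1
g(5) = mex{0} = 1
g(6) = mex{0,1} = 2
g(7) = mex{0,1} = 2
g(8) = mex{0,1} = 2
g(9) = mex{0,1,2} = 3
g(10) = mex{1,2} = 0
g(11) = mex{1,2} = 0
g(12) = mex{1,2,3} = 0
g(13) = mex{0,2} = 1
g(14) = mex{0,2} = 1
So g(14) = 1.
Pile B is a plain Nim pile of size 7, so its Grundy value is 7.
The value of a disjunctive sum is the nim-sum of the parts.
Combined value = 1 XOR 7 = 6.

6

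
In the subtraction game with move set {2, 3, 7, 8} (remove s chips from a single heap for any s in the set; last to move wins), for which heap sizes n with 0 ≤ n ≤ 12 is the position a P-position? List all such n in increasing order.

0, 1, 5, 6, 10, 11

Grundy values for subtraction set {2, 3, 7, 8}:
g(0) = mex{} = 0
g(1) = mex{} = 0
g(2) = mex{0} = 1
g(3) = mex{0} = 1
g(4) = mex{0,1} = 2
g(5) = mex{1} = 0
g(6) = mex{1,2} = 0
g(7) = mex{0,2} = 1
g(8) = mex{0} = 1
g(9) = mex{0,1} = 2
g(10) = mex{1} = 0
g(11) = mex{1,2} = 0
g(12) = mex{0,2} = 1
The P-positions (g = 0) in 0..12 are 0, 1, 5, 6, 10, 11.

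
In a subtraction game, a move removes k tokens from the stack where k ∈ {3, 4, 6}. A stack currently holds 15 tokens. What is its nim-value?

Build the Grundy sequence with g(k) = mex{g(k−s) : s ∈ {3, 4, 6}, s ≤ k}:
k:     0  1  2  3  4  5  6  7  8  9 10 11 12 13 14 15
g(k):  0  0  0  1  1  1  2  2  2  0  0  0  1  1  1  2
So g(15) = 2.

2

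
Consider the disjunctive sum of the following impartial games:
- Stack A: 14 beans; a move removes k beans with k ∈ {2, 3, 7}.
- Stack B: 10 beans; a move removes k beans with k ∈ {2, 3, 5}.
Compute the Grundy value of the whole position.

3

Grundy values for stack A (subtraction set {2, 3, 7}):
g(0) = mex{} = 0
g(1) = mex{} = 0
g(2) = mex{0} = 1
g(3) = mex{0} = 1
g(4) = mex{0,1} = 2
g(5) = mex{1} = 0
g(6) = mex{1,2} = 0
g(7) = mex{0,2} = 1
g(8) = mex{0} = 1
g(9) = mex{0,1} = 2
g(10) = mex{1} = 0
g(11) = mex{1,2} = 0
g(12) = mex{0,2} = 1
g(13) = mex{0} = 1
g(14) = mex{0,1} = 2
So g(14) = 2.
Build the Grundy sequence for stack B with g(k) = mex{g(k−s) : s ∈ {2, 3, 5}, s ≤ k}:
g(0) = mex{} = 0
g(1) = mex{} = 0
g(2) = mex{0} = 1
g(3) = mex{0} = 1
g(4) = mex{0,1} = 2
g(5) = mex{0,1} = 2
g(6) = mex{0,1,2} = 3
g(7) = mex{1,2} = 0
g(8) = mex{1,2,3} = 0
g(9) = mex{0,2,3} = 1
g(10) = mex{0,2} = 1
So g(10) = 1.
By the Sprague-Grundy theorem, the Grundy value of a sum of independent games is the XOR of the component values.
Combined value = 2 XOR 1 = 3.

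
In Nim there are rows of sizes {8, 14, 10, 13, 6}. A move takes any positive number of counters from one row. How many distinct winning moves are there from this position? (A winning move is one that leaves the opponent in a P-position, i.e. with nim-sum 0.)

3

Compute the nim-sum pairwise:
8 ⊕ 14 = 6
6 ⊕ 10 = 12
12 ⊕ 13 = 1
1 ⊕ 6 = 7
The overall nim-sum is X = 7. A row of size p has a winning move iff p XOR X < p (reduce it to p XOR X).
  8: 8 XOR 7 = 15 ≥ 8 — no move.
  14: 14 XOR 7 = 9 < 14 — winning move (to 9).
  10: 10 XOR 7 = 13 ≥ 10 — no move.
  13: 13 XOR 7 = 10 < 13 — winning move (to 10).
  6: 6 XOR 7 = 1 < 6 — winning move (to 1).
That gives 3 winning moves.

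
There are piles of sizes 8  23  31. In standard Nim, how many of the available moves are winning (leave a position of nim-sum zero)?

Bitwise XOR of the heap sizes:
  01000  (8)
  10111  (23)
  11111  (31)
  -----
  00000  (0)
The nim-sum is already 0, so every move leaves a nonzero nim-sum — there are no winning moves.

0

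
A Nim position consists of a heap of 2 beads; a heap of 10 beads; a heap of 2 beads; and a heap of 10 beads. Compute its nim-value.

0

Nim-sum: 2 ⊕ 10 ⊕ 2 ⊕ 10 = 0.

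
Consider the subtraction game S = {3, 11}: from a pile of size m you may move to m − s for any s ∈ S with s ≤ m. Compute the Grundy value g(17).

1

Grundy values for subtraction set {3, 11}:
k:     0  1  2  3  4  5  6  7  8  9 10 11 12 13 14 15 16 17
g(k):  0  0  0  1  1  1  0  0  0  1  1  1  2  2  0  0  0  1
So g(17) = 1.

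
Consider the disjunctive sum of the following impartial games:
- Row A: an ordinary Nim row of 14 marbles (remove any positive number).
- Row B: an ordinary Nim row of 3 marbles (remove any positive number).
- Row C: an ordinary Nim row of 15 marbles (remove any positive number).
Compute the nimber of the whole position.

Row A is a plain Nim row of size 14, so its Grundy value is 14.
Row B is a plain Nim row of size 3, so its Grundy value is 3.
Row C is a plain Nim row of size 15, so its Grundy value is 15.
The value of a disjunctive sum is the nim-sum of the parts.
Combined value = 14 XOR 3 XOR 15 = 2.

2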